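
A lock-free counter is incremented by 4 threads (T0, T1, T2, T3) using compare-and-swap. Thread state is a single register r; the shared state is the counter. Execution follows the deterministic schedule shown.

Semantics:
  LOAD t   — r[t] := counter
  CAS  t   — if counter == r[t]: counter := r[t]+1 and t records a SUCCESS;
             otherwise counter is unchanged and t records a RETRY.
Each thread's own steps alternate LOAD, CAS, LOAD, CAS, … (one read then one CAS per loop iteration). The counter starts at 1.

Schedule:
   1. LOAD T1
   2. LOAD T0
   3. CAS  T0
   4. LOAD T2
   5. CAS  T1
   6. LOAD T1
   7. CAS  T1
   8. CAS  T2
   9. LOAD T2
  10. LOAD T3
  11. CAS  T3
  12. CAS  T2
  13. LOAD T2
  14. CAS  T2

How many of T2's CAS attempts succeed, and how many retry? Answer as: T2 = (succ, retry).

1. LOAD T1 → mem=1 r[T1]=1 [LOAD]
2. LOAD T0 → mem=1 r[T0]=1 [LOAD]
3. CAS T0 → mem=2 r[T0]=1 [OK]
4. LOAD T2 → mem=2 r[T2]=2 [LOAD]
5. CAS T1 → mem=2 r[T1]=1 [RETRY]
6. LOAD T1 → mem=2 r[T1]=2 [LOAD]
7. CAS T1 → mem=3 r[T1]=2 [OK]
8. CAS T2 → mem=3 r[T2]=2 [RETRY]
9. LOAD T2 → mem=3 r[T2]=3 [LOAD]
10. LOAD T3 → mem=3 r[T3]=3 [LOAD]
11. CAS T3 → mem=4 r[T3]=3 [OK]
12. CAS T2 → mem=4 r[T2]=3 [RETRY]
13. LOAD T2 → mem=4 r[T2]=4 [LOAD]
14. CAS T2 → mem=5 r[T2]=4 [OK]

T2 = (1, 2)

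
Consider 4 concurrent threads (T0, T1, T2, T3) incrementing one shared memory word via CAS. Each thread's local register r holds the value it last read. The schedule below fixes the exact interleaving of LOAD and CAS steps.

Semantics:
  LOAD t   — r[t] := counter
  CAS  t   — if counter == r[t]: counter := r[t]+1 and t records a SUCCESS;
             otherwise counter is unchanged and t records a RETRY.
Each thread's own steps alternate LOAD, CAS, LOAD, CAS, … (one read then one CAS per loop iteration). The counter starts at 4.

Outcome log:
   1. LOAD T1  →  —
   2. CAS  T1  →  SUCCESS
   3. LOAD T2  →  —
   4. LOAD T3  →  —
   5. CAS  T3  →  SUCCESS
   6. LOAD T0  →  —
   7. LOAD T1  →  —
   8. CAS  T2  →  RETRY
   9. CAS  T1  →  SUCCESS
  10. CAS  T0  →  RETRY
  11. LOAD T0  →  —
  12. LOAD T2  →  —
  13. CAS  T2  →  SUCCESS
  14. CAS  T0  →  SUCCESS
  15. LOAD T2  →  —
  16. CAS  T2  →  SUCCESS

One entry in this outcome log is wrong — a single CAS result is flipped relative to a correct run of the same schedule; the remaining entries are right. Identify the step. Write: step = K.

Correct run:
   1) LOAD T1:  M=4  r_T1=4
   2) CAS  T1:  M=5  r_T1=4 ✓
   3) LOAD T2:  M=5  r_T2=5
   4) LOAD T3:  M=5  r_T3=5
   5) CAS  T3:  M=6  r_T3=5 ✓
   6) LOAD T0:  M=6  r_T0=6
   7) LOAD T1:  M=6  r_T1=6
   8) CAS  T2:  M=6  r_T2=5 ✗
   9) CAS  T1:  M=7  r_T1=6 ✓
  10) CAS  T0:  M=7  r_T0=6 ✗
  11) LOAD T0:  M=7  r_T0=7
  12) LOAD T2:  M=7  r_T2=7
  13) CAS  T2:  M=8  r_T2=7 ✓
  14) CAS  T0:  M=8  r_T0=7 ✗
  15) LOAD T2:  M=8  r_T2=8
  16) CAS  T2:  M=9  r_T2=8 ✓
Flip is step 14.

step = 14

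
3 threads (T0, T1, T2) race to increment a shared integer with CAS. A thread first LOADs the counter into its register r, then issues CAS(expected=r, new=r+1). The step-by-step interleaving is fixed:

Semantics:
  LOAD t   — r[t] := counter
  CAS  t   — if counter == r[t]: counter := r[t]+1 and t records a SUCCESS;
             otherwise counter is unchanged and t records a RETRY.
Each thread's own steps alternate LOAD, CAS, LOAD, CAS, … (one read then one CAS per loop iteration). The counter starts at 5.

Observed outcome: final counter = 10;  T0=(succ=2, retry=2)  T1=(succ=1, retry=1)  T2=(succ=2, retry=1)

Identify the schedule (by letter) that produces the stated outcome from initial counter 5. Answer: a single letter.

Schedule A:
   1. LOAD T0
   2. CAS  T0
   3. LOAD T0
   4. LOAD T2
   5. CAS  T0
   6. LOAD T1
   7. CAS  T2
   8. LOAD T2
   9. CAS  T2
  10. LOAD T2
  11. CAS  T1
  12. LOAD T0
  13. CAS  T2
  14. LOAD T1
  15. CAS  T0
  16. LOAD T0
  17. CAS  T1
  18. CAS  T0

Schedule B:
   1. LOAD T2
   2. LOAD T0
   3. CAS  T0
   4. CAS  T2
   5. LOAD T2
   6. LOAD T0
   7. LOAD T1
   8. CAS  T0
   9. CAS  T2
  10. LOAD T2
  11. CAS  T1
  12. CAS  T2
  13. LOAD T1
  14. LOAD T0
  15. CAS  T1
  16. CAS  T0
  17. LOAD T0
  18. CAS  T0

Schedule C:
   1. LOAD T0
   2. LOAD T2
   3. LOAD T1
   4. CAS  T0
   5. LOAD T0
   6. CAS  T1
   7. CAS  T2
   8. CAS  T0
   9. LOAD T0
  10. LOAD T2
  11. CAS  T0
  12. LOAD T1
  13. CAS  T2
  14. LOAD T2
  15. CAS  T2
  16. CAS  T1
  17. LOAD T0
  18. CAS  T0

A

Run A:
1. LOAD T0 → mem=5 r[T0]=5 [LOAD]
2. CAS T0 → mem=6 r[T0]=5 [OK]
3. LOAD T0 → mem=6 r[T0]=6 [LOAD]
4. LOAD T2 → mem=6 r[T2]=6 [LOAD]
5. CAS T0 → mem=7 r[T0]=6 [OK]
6. LOAD T1 → mem=7 r[T1]=7 [LOAD]
7. CAS T2 → mem=7 r[T2]=6 [RETRY]
8. LOAD T2 → mem=7 r[T2]=7 [LOAD]
9. CAS T2 → mem=8 r[T2]=7 [OK]
10. LOAD T2 → mem=8 r[T2]=8 [LOAD]
11. CAS T1 → mem=8 r[T1]=7 [RETRY]
12. LOAD T0 → mem=8 r[T0]=8 [LOAD]
13. CAS T2 → mem=9 r[T2]=8 [OK]
14. LOAD T1 → mem=9 r[T1]=9 [LOAD]
15. CAS T0 → mem=9 r[T0]=8 [RETRY]
16. LOAD T0 → mem=9 r[T0]=9 [LOAD]
17. CAS T1 → mem=10 r[T1]=9 [OK]
18. CAS T0 → mem=10 r[T0]=9 [RETRY]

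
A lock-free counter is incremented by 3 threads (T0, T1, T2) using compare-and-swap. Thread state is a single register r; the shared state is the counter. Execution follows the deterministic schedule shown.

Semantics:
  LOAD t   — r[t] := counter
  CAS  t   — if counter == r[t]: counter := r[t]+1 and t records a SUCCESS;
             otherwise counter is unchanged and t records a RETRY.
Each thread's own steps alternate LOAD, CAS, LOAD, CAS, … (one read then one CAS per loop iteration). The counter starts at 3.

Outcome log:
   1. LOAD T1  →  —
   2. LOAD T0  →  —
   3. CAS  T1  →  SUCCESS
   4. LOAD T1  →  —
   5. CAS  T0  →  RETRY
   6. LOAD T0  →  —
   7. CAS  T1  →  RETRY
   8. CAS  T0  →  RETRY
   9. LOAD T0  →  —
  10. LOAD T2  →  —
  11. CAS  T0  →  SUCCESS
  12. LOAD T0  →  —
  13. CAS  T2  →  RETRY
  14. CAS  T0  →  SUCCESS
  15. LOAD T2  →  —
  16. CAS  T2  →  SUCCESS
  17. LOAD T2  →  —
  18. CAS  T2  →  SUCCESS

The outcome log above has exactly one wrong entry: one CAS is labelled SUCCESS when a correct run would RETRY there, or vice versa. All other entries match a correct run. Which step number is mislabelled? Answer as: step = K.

Re-executing:
T1 LOAD — after: cnt=3, r=3 — load
T0 LOAD — after: cnt=3, r=3 — load
T1 CAS — after: cnt=4, r=3 — ok
T1 LOAD — after: cnt=4, r=4 — load
T0 CAS — after: cnt=4, r=3 — retry
T0 LOAD — after: cnt=4, r=4 — load
T1 CAS — after: cnt=5, r=4 — ok
T0 CAS — after: cnt=5, r=4 — retry
T0 LOAD — after: cnt=5, r=5 — load
T2 LOAD — after: cnt=5, r=5 — load
T0 CAS — after: cnt=6, r=5 — ok
T0 LOAD — after: cnt=6, r=6 — load
T2 CAS — after: cnt=6, r=5 — retry
T0 CAS — after: cnt=7, r=6 — ok
T2 LOAD — after: cnt=7, r=7 — load
T2 CAS — after: cnt=8, r=7 — ok
T2 LOAD — after: cnt=8, r=8 — load
T2 CAS — after: cnt=9, r=8 — ok
Flip is step 7.

step = 7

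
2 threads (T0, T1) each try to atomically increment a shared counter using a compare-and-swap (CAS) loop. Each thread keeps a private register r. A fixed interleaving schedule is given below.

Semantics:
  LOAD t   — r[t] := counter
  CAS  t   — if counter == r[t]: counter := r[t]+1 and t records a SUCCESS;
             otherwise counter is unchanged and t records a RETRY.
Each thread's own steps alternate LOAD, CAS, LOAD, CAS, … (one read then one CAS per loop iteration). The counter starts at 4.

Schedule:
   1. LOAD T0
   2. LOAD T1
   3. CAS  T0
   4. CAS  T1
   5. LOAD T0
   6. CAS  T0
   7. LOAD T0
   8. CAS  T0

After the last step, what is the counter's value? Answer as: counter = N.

   1) LOAD T0:  M=4  r_T0=4
   2) LOAD T1:  M=4  r_T1=4
   3) CAS  T0:  M=5  r_T0=4 ✓
   4) CAS  T1:  M=5  r_T1=4 ✗
   5) LOAD T0:  M=5  r_T0=5
   6) CAS  T0:  M=6  r_T0=5 ✓
   7) LOAD T0:  M=6  r_T0=6
   8) CAS  T0:  M=7  r_T0=6 ✓

counter = 7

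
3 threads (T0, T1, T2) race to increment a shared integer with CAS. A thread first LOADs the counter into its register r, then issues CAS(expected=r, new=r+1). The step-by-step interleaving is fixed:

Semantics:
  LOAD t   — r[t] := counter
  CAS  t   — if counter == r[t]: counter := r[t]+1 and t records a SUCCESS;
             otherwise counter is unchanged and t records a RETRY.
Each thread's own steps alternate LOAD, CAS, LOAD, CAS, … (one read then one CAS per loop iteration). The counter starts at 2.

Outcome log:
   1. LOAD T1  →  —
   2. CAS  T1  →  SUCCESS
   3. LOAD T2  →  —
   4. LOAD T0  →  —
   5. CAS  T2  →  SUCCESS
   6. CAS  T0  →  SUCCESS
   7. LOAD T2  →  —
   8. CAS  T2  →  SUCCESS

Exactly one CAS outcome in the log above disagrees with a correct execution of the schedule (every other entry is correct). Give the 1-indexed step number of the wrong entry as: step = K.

Correct run:
   1) LOAD T1:  M=2  r_T1=2
   2) CAS  T1:  M=3  r_T1=2 ✓
   3) LOAD T2:  M=3  r_T2=3
   4) LOAD T0:  M=3  r_T0=3
   5) CAS  T2:  M=4  r_T2=3 ✓
   6) CAS  T0:  M=4  r_T0=3 ✗
   7) LOAD T2:  M=4  r_T2=4
   8) CAS  T2:  M=5  r_T2=4 ✓
Log disagrees first at step 6.

step = 6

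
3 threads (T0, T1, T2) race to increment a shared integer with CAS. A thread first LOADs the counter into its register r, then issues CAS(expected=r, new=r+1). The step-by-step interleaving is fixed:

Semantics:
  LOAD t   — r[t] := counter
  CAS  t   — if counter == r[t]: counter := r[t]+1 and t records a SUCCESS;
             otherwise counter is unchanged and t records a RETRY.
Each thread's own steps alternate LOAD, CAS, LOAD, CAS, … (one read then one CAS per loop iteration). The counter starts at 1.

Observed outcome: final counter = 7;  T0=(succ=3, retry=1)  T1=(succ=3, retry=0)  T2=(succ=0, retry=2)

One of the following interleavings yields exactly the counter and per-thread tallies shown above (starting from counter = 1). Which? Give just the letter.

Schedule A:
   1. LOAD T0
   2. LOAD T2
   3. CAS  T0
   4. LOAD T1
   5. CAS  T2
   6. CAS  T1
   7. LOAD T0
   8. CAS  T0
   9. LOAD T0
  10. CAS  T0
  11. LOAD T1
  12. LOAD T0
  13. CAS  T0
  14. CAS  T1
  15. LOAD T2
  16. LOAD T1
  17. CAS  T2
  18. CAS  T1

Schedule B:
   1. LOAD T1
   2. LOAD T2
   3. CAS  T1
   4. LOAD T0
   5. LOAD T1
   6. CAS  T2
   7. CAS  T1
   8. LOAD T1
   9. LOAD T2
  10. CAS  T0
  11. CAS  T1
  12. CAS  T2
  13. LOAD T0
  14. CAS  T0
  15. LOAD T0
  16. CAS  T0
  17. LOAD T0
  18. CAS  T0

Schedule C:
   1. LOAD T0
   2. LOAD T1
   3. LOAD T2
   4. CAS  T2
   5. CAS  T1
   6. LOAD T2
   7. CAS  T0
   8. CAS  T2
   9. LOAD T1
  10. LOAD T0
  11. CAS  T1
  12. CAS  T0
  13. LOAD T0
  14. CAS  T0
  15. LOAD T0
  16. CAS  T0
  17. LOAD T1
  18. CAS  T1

Run B:
step 1: T1 LOAD ⇒ load; ctr=1 reg=1
step 2: T2 LOAD ⇒ load; ctr=1 reg=1
step 3: T1 CAS ⇒ ok; ctr=2 reg=1
step 4: T0 LOAD ⇒ load; ctr=2 reg=2
step 5: T1 LOAD ⇒ load; ctr=2 reg=2
step 6: T2 CAS ⇒ retry; ctr=2 reg=1
step 7: T1 CAS ⇒ ok; ctr=3 reg=2
step 8: T1 LOAD ⇒ load; ctr=3 reg=3
step 9: T2 LOAD ⇒ load; ctr=3 reg=3
step 10: T0 CAS ⇒ retry; ctr=3 reg=2
step 11: T1 CAS ⇒ ok; ctr=4 reg=3
step 12: T2 CAS ⇒ retry; ctr=4 reg=3
step 13: T0 LOAD ⇒ load; ctr=4 reg=4
step 14: T0 CAS ⇒ ok; ctr=5 reg=4
step 15: T0 LOAD ⇒ load; ctr=5 reg=5
step 16: T0 CAS ⇒ ok; ctr=6 reg=5
step 17: T0 LOAD ⇒ load; ctr=6 reg=6
step 18: T0 CAS ⇒ ok; ctr=7 reg=6

B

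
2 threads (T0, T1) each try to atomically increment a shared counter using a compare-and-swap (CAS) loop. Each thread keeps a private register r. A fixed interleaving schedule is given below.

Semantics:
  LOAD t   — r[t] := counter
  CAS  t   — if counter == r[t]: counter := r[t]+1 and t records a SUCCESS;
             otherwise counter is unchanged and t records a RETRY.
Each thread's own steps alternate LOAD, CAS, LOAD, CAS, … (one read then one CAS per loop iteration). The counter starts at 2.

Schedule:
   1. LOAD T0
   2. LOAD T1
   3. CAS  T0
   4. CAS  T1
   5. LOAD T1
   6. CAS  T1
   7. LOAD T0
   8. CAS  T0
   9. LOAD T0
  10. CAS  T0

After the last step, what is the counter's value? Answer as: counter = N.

counter = 6

#1 T0 reads 2
#2 T1 reads 2
#3 T0 CAS(2→3) writes; counter now 3
#4 T1 CAS(2→3) fails; counter now 3
#5 T1 reads 3
#6 T1 CAS(3→4) writes; counter now 4
#7 T0 reads 4
#8 T0 CAS(4→5) writes; counter now 5
#9 T0 reads 5
#10 T0 CAS(5→6) writes; counter now 6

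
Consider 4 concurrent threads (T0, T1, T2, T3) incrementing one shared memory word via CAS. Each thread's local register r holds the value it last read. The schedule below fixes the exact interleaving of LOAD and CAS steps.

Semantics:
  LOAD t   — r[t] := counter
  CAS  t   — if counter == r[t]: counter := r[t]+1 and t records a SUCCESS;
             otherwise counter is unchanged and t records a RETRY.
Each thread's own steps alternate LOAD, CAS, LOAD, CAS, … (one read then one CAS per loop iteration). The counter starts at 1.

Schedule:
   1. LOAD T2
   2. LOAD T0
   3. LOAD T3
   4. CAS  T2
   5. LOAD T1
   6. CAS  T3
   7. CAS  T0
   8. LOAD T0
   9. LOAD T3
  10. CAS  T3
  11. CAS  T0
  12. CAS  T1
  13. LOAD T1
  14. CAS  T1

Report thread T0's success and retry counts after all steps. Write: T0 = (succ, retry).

1. LOAD T2 → mem=1 r[T2]=1 [LOAD]
2. LOAD T0 → mem=1 r[T0]=1 [LOAD]
3. LOAD T3 → mem=1 r[T3]=1 [LOAD]
4. CAS T2 → mem=2 r[T2]=1 [OK]
5. LOAD T1 → mem=2 r[T1]=2 [LOAD]
6. CAS T3 → mem=2 r[T3]=1 [RETRY]
7. CAS T0 → mem=2 r[T0]=1 [RETRY]
8. LOAD T0 → mem=2 r[T0]=2 [LOAD]
9. LOAD T3 → mem=2 r[T3]=2 [LOAD]
10. CAS T3 → mem=3 r[T3]=2 [OK]
11. CAS T0 → mem=3 r[T0]=2 [RETRY]
12. CAS T1 → mem=3 r[T1]=2 [RETRY]
13. LOAD T1 → mem=3 r[T1]=3 [LOAD]
14. CAS T1 → mem=4 r[T1]=3 [OK]

T0 = (0, 2)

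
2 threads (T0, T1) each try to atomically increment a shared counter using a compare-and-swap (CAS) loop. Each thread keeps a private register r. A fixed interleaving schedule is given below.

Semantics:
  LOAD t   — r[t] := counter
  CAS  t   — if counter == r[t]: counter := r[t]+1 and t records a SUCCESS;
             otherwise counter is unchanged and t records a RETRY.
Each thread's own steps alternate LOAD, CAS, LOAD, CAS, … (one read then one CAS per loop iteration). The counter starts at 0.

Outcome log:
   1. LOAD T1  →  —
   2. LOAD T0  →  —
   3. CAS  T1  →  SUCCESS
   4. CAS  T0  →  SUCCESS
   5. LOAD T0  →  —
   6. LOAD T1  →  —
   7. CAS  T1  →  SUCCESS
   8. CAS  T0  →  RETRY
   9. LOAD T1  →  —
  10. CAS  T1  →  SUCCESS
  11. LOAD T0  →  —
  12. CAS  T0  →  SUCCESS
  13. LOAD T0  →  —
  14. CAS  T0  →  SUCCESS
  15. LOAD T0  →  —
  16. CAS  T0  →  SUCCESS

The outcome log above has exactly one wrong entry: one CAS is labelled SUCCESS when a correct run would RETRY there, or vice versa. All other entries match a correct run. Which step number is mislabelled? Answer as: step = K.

Correct run:
T1 LOAD — after: cnt=0, r=0 — load
T0 LOAD — after: cnt=0, r=0 — load
T1 CAS — after: cnt=1, r=0 — ok
T0 CAS — after: cnt=1, r=0 — retry
T0 LOAD — after: cnt=1, r=1 — load
T1 LOAD — after: cnt=1, r=1 — load
T1 CAS — after: cnt=2, r=1 — ok
T0 CAS — after: cnt=2, r=1 — retry
T1 LOAD — after: cnt=2, r=2 — load
T1 CAS — after: cnt=3, r=2 — ok
T0 LOAD — after: cnt=3, r=3 — load
T0 CAS — after: cnt=4, r=3 — ok
T0 LOAD — after: cnt=4, r=4 — load
T0 CAS — after: cnt=5, r=4 — ok
T0 LOAD — after: cnt=5, r=5 — load
T0 CAS — after: cnt=6, r=5 — ok
Log disagrees first at step 4.

step = 4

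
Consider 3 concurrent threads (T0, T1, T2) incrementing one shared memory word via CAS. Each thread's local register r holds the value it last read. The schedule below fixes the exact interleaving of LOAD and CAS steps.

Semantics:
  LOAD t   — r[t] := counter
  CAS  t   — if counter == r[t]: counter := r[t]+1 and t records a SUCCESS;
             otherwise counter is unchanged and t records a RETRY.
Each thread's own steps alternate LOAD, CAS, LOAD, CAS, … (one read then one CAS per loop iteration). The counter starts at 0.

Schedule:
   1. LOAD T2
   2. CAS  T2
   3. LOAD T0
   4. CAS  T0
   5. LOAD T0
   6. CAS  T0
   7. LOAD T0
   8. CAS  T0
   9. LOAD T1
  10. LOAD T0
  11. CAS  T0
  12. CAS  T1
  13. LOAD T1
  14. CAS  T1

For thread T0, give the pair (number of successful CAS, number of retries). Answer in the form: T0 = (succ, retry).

T0 = (4, 0)

[1] T2.load  rd  (counter 0, T2.r 0)
[2] T2.cas  hit  (counter 1, T2.r 0)
[3] T0.load  rd  (counter 1, T0.r 1)
[4] T0.cas  hit  (counter 2, T0.r 1)
[5] T0.load  rd  (counter 2, T0.r 2)
[6] T0.cas  hit  (counter 3, T0.r 2)
[7] T0.load  rd  (counter 3, T0.r 3)
[8] T0.cas  hit  (counter 4, T0.r 3)
[9] T1.load  rd  (counter 4, T1.r 4)
[10] T0.load  rd  (counter 4, T0.r 4)
[11] T0.cas  hit  (counter 5, T0.r 4)
[12] T1.cas  miss  (counter 5, T1.r 4)
[13] T1.load  rd  (counter 5, T1.r 5)
[14] T1.cas  hit  (counter 6, T1.r 5)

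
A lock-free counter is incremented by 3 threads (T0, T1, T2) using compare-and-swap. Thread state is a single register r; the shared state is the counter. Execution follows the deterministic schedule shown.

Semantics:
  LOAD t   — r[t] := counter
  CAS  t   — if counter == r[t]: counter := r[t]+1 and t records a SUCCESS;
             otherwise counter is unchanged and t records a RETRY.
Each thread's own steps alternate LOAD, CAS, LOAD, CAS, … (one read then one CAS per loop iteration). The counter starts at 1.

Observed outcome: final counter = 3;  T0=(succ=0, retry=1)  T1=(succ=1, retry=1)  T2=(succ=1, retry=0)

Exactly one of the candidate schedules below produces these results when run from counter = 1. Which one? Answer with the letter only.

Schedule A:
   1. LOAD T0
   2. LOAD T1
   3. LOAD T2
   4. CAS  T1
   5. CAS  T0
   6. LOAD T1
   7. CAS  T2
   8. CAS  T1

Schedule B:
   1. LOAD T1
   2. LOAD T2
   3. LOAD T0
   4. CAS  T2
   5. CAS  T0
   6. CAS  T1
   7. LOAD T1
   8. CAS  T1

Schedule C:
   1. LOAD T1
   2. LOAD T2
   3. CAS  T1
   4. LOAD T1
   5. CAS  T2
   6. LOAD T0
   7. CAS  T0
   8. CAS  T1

Run B:
[1] T1.load  rd  (counter 1, T1.r 1)
[2] T2.load  rd  (counter 1, T2.r 1)
[3] T0.load  rd  (counter 1, T0.r 1)
[4] T2.cas  hit  (counter 2, T2.r 1)
[5] T0.cas  miss  (counter 2, T0.r 1)
[6] T1.cas  miss  (counter 2, T1.r 1)
[7] T1.load  rd  (counter 2, T1.r 2)
[8] T1.cas  hit  (counter 3, T1.r 2)

B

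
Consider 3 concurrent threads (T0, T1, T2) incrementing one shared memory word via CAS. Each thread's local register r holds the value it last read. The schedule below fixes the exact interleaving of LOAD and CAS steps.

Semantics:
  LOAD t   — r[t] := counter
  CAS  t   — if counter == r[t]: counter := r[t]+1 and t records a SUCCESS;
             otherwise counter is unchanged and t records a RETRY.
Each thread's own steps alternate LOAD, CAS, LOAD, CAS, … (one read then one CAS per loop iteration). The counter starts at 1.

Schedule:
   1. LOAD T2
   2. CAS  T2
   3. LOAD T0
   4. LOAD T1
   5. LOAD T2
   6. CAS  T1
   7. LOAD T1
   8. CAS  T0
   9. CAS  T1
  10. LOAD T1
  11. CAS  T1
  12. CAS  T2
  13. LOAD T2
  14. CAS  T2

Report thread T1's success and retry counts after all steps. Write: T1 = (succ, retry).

T1 = (3, 0)

#1 T2 reads 1
#2 T2 CAS(1→2) writes; counter now 2
#3 T0 reads 2
#4 T1 reads 2
#5 T2 reads 2
#6 T1 CAS(2→3) writes; counter now 3
#7 T1 reads 3
#8 T0 CAS(2→3) fails; counter now 3
#9 T1 CAS(3→4) writes; counter now 4
#10 T1 reads 4
#11 T1 CAS(4→5) writes; counter now 5
#12 T2 CAS(2→3) fails; counter now 5
#13 T2 reads 5
#14 T2 CAS(5→6) writes; counter now 6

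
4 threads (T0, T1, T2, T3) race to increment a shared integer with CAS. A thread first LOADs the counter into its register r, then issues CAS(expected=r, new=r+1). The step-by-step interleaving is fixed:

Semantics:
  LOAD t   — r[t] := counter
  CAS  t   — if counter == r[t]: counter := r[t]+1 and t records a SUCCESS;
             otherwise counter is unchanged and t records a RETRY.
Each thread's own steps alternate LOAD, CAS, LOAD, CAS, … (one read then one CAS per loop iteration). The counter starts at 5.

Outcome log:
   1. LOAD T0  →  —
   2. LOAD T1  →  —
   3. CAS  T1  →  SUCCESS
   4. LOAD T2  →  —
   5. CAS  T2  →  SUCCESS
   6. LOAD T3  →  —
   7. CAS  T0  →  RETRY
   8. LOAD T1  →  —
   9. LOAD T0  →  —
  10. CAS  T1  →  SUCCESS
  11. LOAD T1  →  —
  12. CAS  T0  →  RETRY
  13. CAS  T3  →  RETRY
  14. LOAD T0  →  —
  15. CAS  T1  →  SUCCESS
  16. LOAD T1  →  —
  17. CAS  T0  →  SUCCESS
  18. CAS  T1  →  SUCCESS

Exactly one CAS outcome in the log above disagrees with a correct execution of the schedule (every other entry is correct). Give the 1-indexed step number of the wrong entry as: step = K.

Reference trace:
1. LOAD T0 → mem=5 r[T0]=5 [LOAD]
2. LOAD T1 → mem=5 r[T1]=5 [LOAD]
3. CAS T1 → mem=6 r[T1]=5 [OK]
4. LOAD T2 → mem=6 r[T2]=6 [LOAD]
5. CAS T2 → mem=7 r[T2]=6 [OK]
6. LOAD T3 → mem=7 r[T3]=7 [LOAD]
7. CAS T0 → mem=7 r[T0]=5 [RETRY]
8. LOAD T1 → mem=7 r[T1]=7 [LOAD]
9. LOAD T0 → mem=7 r[T0]=7 [LOAD]
10. CAS T1 → mem=8 r[T1]=7 [OK]
11. LOAD T1 → mem=8 r[T1]=8 [LOAD]
12. CAS T0 → mem=8 r[T0]=7 [RETRY]
13. CAS T3 → mem=8 r[T3]=7 [RETRY]
14. LOAD T0 → mem=8 r[T0]=8 [LOAD]
15. CAS T1 → mem=9 r[T1]=8 [OK]
16. LOAD T1 → mem=9 r[T1]=9 [LOAD]
17. CAS T0 → mem=9 r[T0]=8 [RETRY]
18. CAS T1 → mem=10 r[T1]=9 [OK]
Flip is step 17.

step = 17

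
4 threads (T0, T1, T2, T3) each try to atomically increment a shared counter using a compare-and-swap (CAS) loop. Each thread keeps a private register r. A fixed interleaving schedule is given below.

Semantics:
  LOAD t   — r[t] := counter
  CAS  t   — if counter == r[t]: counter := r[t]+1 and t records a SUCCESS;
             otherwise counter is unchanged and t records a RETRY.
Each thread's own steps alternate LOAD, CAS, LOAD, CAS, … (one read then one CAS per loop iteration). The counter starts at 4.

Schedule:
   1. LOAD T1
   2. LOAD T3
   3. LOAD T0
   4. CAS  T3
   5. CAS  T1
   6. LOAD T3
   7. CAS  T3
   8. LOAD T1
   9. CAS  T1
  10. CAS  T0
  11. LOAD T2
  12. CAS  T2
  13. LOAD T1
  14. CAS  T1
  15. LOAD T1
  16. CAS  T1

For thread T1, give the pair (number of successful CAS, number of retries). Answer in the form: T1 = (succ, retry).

T1 LOAD — after: cnt=4, r=4 — load
T3 LOAD — after: cnt=4, r=4 — load
T0 LOAD — after: cnt=4, r=4 — load
T3 CAS — after: cnt=5, r=4 — ok
T1 CAS — after: cnt=5, r=4 — retry
T3 LOAD — after: cnt=5, r=5 — load
T3 CAS — after: cnt=6, r=5 — ok
T1 LOAD — after: cnt=6, r=6 — load
T1 CAS — after: cnt=7, r=6 — ok
T0 CAS — after: cnt=7, r=4 — retry
T2 LOAD — after: cnt=7, r=7 — load
T2 CAS — after: cnt=8, r=7 — ok
T1 LOAD — after: cnt=8, r=8 — load
T1 CAS — after: cnt=9, r=8 — ok
T1 LOAD — after: cnt=9, r=9 — load
T1 CAS — after: cnt=10, r=9 — ok

T1 = (3, 1)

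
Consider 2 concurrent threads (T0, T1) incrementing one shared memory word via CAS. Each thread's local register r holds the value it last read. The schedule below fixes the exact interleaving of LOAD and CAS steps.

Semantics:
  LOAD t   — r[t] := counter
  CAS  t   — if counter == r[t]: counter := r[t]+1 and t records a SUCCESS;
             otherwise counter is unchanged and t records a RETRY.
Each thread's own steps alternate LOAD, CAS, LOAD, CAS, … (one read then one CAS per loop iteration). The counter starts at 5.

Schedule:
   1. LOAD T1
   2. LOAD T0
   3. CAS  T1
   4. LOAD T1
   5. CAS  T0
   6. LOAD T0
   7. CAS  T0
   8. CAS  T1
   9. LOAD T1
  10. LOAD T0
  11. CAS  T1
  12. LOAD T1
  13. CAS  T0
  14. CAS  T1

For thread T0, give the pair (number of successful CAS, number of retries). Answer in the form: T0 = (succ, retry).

T0 = (1, 2)

   1) LOAD T1:  M=5  r_T1=5
   2) LOAD T0:  M=5  r_T0=5
   3) CAS  T1:  M=6  r_T1=5 ✓
   4) LOAD T1:  M=6  r_T1=6
   5) CAS  T0:  M=6  r_T0=5 ✗
   6) LOAD T0:  M=6  r_T0=6
   7) CAS  T0:  M=7  r_T0=6 ✓
   8) CAS  T1:  M=7  r_T1=6 ✗
   9) LOAD T1:  M=7  r_T1=7
  10) LOAD T0:  M=7  r_T0=7
  11) CAS  T1:  M=8  r_T1=7 ✓
  12) LOAD T1:  M=8  r_T1=8
  13) CAS  T0:  M=8  r_T0=7 ✗
  14) CAS  T1:  M=9  r_T1=8 ✓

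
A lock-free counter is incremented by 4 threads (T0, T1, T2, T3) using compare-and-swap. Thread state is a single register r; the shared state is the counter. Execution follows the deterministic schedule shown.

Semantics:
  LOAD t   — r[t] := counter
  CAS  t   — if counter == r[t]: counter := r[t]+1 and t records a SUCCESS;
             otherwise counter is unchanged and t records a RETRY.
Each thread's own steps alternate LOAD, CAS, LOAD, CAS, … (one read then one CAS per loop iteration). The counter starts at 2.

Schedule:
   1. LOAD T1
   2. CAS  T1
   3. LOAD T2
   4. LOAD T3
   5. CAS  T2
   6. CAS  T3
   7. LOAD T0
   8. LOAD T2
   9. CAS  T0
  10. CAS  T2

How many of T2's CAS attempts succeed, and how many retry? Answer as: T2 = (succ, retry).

T2 = (1, 1)

[1] T1.load  rd  (counter 2, T1.r 2)
[2] T1.cas  hit  (counter 3, T1.r 2)
[3] T2.load  rd  (counter 3, T2.r 3)
[4] T3.load  rd  (counter 3, T3.r 3)
[5] T2.cas  hit  (counter 4, T2.r 3)
[6] T3.cas  miss  (counter 4, T3.r 3)
[7] T0.load  rd  (counter 4, T0.r 4)
[8] T2.load  rd  (counter 4, T2.r 4)
[9] T0.cas  hit  (counter 5, T0.r 4)
[10] T2.cas  miss  (counter 5, T2.r 4)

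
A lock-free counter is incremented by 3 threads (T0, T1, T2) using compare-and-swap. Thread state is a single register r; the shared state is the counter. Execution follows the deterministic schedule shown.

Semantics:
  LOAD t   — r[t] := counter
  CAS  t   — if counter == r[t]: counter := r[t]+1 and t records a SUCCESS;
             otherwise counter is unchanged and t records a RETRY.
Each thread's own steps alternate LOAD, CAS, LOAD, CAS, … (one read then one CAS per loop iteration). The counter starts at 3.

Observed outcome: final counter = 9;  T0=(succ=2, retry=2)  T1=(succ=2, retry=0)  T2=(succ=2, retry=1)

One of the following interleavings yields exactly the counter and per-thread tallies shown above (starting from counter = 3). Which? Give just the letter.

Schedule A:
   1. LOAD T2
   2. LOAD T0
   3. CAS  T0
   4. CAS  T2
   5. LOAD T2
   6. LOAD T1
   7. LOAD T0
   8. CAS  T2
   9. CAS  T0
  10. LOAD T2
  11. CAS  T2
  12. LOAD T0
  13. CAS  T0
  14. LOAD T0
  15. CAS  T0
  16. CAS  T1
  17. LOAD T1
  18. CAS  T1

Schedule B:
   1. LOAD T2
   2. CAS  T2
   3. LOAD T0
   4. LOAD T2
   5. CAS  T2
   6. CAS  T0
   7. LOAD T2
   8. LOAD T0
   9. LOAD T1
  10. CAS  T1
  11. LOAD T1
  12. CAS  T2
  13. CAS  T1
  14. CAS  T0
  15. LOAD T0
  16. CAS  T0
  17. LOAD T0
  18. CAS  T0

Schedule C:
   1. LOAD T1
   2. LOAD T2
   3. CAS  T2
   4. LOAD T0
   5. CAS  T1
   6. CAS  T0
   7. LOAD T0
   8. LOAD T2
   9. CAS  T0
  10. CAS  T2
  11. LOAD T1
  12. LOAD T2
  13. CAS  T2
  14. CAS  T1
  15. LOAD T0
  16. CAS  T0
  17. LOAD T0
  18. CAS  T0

Simulating candidate B:
#1 T2 reads 3
#2 T2 CAS(3→4) writes; counter now 4
#3 T0 reads 4
#4 T2 reads 4
#5 T2 CAS(4→5) writes; counter now 5
#6 T0 CAS(4→5) fails; counter now 5
#7 T2 reads 5
#8 T0 reads 5
#9 T1 reads 5
#10 T1 CAS(5→6) writes; counter now 6
#11 T1 reads 6
#12 T2 CAS(5→6) fails; counter now 6
#13 T1 CAS(6→7) writes; counter now 7
#14 T0 CAS(5→6) fails; counter now 7
#15 T0 reads 7
#16 T0 CAS(7→8) writes; counter now 8
#17 T0 reads 8
#18 T0 CAS(8→9) writes; counter now 9

B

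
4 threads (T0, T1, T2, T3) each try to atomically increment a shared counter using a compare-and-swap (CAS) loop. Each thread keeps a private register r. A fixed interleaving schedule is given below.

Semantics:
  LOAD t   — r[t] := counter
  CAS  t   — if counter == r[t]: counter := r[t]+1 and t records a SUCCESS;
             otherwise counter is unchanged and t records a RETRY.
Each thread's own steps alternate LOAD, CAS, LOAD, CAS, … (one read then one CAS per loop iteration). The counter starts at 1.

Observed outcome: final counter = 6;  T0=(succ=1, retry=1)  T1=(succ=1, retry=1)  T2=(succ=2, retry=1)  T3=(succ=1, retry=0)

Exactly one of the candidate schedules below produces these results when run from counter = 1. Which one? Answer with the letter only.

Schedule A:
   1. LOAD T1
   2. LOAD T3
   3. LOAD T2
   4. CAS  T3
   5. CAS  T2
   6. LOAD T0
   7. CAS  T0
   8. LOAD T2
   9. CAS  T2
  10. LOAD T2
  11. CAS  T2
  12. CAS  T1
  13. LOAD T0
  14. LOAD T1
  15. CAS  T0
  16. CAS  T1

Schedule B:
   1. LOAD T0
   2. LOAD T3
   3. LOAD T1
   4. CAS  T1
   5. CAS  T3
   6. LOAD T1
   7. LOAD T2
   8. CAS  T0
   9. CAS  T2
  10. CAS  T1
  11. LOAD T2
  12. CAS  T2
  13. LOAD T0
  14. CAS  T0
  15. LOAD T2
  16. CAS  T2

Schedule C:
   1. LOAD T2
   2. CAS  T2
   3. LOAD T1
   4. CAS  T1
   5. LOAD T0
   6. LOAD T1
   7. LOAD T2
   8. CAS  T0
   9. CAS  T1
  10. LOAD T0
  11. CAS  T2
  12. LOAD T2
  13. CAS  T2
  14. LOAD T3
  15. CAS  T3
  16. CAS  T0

C

Run C:
   1) LOAD T2:  M=1  r_T2=1
   2) CAS  T2:  M=2  r_T2=1 ✓
   3) LOAD T1:  M=2  r_T1=2
   4) CAS  T1:  M=3  r_T1=2 ✓
   5) LOAD T0:  M=3  r_T0=3
   6) LOAD T1:  M=3  r_T1=3
   7) LOAD T2:  M=3  r_T2=3
   8) CAS  T0:  M=4  r_T0=3 ✓
   9) CAS  T1:  M=4  r_T1=3 ✗
  10) LOAD T0:  M=4  r_T0=4
  11) CAS  T2:  M=4  r_T2=3 ✗
  12) LOAD T2:  M=4  r_T2=4
  13) CAS  T2:  M=5  r_T2=4 ✓
  14) LOAD T3:  M=5  r_T3=5
  15) CAS  T3:  M=6  r_T3=5 ✓
  16) CAS  T0:  M=6  r_T0=4 ✗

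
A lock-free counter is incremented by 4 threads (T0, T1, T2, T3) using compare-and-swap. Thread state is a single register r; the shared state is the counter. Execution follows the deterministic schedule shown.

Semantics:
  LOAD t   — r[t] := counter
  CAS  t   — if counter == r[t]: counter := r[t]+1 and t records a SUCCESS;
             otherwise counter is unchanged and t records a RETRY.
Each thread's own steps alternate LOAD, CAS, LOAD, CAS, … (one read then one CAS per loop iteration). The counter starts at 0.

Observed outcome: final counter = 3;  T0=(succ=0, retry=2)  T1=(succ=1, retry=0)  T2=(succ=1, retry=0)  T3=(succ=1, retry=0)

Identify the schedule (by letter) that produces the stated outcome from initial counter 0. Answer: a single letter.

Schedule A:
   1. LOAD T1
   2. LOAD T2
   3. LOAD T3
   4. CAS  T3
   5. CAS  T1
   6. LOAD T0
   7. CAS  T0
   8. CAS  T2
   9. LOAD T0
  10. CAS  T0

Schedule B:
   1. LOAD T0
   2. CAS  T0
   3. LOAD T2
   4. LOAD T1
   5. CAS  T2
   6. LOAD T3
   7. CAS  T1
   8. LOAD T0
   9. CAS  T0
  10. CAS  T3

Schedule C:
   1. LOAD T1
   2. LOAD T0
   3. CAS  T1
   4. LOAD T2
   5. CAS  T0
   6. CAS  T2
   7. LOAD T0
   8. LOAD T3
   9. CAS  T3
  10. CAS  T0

C

Simulating candidate C:
#1 T1 reads 0
#2 T0 reads 0
#3 T1 CAS(0→1) writes; counter now 1
#4 T2 reads 1
#5 T0 CAS(0→1) fails; counter now 1
#6 T2 CAS(1→2) writes; counter now 2
#7 T0 reads 2
#8 T3 reads 2
#9 T3 CAS(2→3) writes; counter now 3
#10 T0 CAS(2→3) fails; counter now 3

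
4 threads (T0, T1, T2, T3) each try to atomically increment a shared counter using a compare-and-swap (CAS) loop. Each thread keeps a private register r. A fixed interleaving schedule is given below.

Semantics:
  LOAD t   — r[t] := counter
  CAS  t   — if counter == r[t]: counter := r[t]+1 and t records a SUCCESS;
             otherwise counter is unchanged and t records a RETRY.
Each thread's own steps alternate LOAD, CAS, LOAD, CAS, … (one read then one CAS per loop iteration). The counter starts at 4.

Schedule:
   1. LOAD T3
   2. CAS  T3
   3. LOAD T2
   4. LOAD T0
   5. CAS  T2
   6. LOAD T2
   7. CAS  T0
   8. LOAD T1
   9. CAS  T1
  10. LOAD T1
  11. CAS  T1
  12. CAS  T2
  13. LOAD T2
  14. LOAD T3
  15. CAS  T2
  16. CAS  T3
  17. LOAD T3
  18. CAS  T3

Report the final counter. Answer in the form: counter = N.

counter = 10

T3 LOAD — after: cnt=4, r=4 — load
T3 CAS — after: cnt=5, r=4 — ok
T2 LOAD — after: cnt=5, r=5 — load
T0 LOAD — after: cnt=5, r=5 — load
T2 CAS — after: cnt=6, r=5 — ok
T2 LOAD — after: cnt=6, r=6 — load
T0 CAS — after: cnt=6, r=5 — retry
T1 LOAD — after: cnt=6, r=6 — load
T1 CAS — after: cnt=7, r=6 — ok
T1 LOAD — after: cnt=7, r=7 — load
T1 CAS — after: cnt=8, r=7 — ok
T2 CAS — after: cnt=8, r=6 — retry
T2 LOAD — after: cnt=8, r=8 — load
T3 LOAD — after: cnt=8, r=8 — load
T2 CAS — after: cnt=9, r=8 — ok
T3 CAS — after: cnt=9, r=8 — retry
T3 LOAD — after: cnt=9, r=9 — load
T3 CAS — after: cnt=10, r=9 — ok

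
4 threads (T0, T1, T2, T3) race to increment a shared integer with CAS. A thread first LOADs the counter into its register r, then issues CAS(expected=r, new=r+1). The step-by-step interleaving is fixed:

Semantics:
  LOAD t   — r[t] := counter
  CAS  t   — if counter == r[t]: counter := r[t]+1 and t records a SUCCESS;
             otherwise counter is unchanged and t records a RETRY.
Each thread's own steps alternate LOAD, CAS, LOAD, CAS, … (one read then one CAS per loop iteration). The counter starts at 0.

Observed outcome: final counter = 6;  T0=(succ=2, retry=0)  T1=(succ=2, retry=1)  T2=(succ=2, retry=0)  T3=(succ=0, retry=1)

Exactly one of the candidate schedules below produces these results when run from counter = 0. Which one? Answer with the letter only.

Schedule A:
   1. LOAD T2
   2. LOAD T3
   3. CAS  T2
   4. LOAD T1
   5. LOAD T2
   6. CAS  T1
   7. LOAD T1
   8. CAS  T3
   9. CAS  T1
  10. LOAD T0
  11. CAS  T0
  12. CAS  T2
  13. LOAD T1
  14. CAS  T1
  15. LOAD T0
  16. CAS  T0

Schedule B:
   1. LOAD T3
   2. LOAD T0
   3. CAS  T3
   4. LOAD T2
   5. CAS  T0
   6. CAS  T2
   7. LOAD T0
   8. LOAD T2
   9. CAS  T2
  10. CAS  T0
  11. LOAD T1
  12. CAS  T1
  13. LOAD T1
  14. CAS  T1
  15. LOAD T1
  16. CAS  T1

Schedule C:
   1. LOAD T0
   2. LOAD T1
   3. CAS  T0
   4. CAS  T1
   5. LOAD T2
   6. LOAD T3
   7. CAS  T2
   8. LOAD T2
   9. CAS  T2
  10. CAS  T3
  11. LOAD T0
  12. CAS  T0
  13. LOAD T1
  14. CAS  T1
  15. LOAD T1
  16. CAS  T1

C

Simulating candidate C:
[1] T0.load  rd  (counter 0, T0.r 0)
[2] T1.load  rd  (counter 0, T1.r 0)
[3] T0.cas  hit  (counter 1, T0.r 0)
[4] T1.cas  miss  (counter 1, T1.r 0)
[5] T2.load  rd  (counter 1, T2.r 1)
[6] T3.load  rd  (counter 1, T3.r 1)
[7] T2.cas  hit  (counter 2, T2.r 1)
[8] T2.load  rd  (counter 2, T2.r 2)
[9] T2.cas  hit  (counter 3, T2.r 2)
[10] T3.cas  miss  (counter 3, T3.r 1)
[11] T0.load  rd  (counter 3, T0.r 3)
[12] T0.cas  hit  (counter 4, T0.r 3)
[13] T1.load  rd  (counter 4, T1.r 4)
[14] T1.cas  hit  (counter 5, T1.r 4)
[15] T1.load  rd  (counter 5, T1.r 5)
[16] T1.cas  hit  (counter 6, T1.r 5)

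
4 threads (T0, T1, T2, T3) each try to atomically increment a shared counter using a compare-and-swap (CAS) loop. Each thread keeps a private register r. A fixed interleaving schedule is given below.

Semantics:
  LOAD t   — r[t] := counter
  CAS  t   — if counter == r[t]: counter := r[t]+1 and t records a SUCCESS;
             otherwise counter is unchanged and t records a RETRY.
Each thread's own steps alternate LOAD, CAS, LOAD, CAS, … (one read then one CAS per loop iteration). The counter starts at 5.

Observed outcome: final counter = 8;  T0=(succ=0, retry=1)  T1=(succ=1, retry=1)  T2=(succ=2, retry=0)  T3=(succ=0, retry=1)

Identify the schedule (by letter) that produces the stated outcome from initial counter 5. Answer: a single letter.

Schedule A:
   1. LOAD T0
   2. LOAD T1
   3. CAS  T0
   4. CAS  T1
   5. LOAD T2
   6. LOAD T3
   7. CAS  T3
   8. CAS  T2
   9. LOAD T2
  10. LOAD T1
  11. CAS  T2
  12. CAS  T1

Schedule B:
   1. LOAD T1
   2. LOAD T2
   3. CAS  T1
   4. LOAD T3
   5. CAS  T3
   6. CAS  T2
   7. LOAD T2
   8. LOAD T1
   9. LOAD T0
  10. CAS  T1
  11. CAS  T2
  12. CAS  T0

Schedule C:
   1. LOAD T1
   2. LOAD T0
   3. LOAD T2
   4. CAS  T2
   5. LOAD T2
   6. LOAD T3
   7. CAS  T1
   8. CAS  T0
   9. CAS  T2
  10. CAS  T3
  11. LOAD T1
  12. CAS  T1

C

Run C:
step 1: T1 LOAD ⇒ load; ctr=5 reg=5
step 2: T0 LOAD ⇒ load; ctr=5 reg=5
step 3: T2 LOAD ⇒ load; ctr=5 reg=5
step 4: T2 CAS ⇒ ok; ctr=6 reg=5
step 5: T2 LOAD ⇒ load; ctr=6 reg=6
step 6: T3 LOAD ⇒ load; ctr=6 reg=6
step 7: T1 CAS ⇒ retry; ctr=6 reg=5
step 8: T0 CAS ⇒ retry; ctr=6 reg=5
step 9: T2 CAS ⇒ ok; ctr=7 reg=6
step 10: T3 CAS ⇒ retry; ctr=7 reg=6
step 11: T1 LOAD ⇒ load; ctr=7 reg=7
step 12: T1 CAS ⇒ ok; ctr=8 reg=7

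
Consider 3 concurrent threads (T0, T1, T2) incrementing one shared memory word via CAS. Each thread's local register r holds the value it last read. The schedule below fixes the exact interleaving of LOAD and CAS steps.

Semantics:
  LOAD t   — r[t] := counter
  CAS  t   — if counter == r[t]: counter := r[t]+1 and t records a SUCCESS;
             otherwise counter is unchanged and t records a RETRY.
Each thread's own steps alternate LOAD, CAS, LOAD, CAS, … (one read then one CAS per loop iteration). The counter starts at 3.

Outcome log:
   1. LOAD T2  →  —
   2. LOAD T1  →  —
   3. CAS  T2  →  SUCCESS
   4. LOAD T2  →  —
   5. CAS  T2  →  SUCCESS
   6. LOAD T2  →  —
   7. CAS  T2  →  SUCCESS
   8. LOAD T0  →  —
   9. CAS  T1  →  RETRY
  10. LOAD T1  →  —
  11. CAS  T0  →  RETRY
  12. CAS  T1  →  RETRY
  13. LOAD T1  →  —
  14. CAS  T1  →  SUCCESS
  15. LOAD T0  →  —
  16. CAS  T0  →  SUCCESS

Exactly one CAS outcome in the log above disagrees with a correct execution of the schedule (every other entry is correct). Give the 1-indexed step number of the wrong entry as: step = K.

Reference trace:
step 1: T2 LOAD ⇒ load; ctr=3 reg=3
step 2: T1 LOAD ⇒ load; ctr=3 reg=3
step 3: T2 CAS ⇒ ok; ctr=4 reg=3
step 4: T2 LOAD ⇒ load; ctr=4 reg=4
step 5: T2 CAS ⇒ ok; ctr=5 reg=4
step 6: T2 LOAD ⇒ load; ctr=5 reg=5
step 7: T2 CAS ⇒ ok; ctr=6 reg=5
step 8: T0 LOAD ⇒ load; ctr=6 reg=6
step 9: T1 CAS ⇒ retry; ctr=6 reg=3
step 10: T1 LOAD ⇒ load; ctr=6 reg=6
step 11: T0 CAS ⇒ ok; ctr=7 reg=6
step 12: T1 CAS ⇒ retry; ctr=7 reg=6
step 13: T1 LOAD ⇒ load; ctr=7 reg=7
step 14: T1 CAS ⇒ ok; ctr=8 reg=7
step 15: T0 LOAD ⇒ load; ctr=8 reg=8
step 16: T0 CAS ⇒ ok; ctr=9 reg=8
Mismatch at 11.

step = 11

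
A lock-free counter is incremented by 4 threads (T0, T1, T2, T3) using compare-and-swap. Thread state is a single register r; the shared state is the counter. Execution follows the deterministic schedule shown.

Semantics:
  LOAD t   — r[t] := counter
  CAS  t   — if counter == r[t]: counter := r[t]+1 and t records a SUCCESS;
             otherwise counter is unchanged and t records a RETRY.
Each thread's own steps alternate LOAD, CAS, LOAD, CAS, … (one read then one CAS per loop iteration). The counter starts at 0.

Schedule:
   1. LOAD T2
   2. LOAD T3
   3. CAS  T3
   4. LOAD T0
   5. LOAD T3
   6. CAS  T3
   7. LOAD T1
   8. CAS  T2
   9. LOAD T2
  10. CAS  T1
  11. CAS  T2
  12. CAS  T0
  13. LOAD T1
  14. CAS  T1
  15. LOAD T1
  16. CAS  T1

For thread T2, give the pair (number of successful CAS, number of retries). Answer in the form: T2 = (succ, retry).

T2 = (0, 2)

step 1: T2 LOAD ⇒ load; ctr=0 reg=0
step 2: T3 LOAD ⇒ load; ctr=0 reg=0
step 3: T3 CAS ⇒ ok; ctr=1 reg=0
step 4: T0 LOAD ⇒ load; ctr=1 reg=1
step 5: T3 LOAD ⇒ load; ctr=1 reg=1
step 6: T3 CAS ⇒ ok; ctr=2 reg=1
step 7: T1 LOAD ⇒ load; ctr=2 reg=2
step 8: T2 CAS ⇒ retry; ctr=2 reg=0
step 9: T2 LOAD ⇒ load; ctr=2 reg=2
step 10: T1 CAS ⇒ ok; ctr=3 reg=2
step 11: T2 CAS ⇒ retry; ctr=3 reg=2
step 12: T0 CAS ⇒ retry; ctr=3 reg=1
step 13: T1 LOAD ⇒ load; ctr=3 reg=3
step 14: T1 CAS ⇒ ok; ctr=4 reg=3
step 15: T1 LOAD ⇒ load; ctr=4 reg=4
step 16: T1 CAS ⇒ ok; ctr=5 reg=4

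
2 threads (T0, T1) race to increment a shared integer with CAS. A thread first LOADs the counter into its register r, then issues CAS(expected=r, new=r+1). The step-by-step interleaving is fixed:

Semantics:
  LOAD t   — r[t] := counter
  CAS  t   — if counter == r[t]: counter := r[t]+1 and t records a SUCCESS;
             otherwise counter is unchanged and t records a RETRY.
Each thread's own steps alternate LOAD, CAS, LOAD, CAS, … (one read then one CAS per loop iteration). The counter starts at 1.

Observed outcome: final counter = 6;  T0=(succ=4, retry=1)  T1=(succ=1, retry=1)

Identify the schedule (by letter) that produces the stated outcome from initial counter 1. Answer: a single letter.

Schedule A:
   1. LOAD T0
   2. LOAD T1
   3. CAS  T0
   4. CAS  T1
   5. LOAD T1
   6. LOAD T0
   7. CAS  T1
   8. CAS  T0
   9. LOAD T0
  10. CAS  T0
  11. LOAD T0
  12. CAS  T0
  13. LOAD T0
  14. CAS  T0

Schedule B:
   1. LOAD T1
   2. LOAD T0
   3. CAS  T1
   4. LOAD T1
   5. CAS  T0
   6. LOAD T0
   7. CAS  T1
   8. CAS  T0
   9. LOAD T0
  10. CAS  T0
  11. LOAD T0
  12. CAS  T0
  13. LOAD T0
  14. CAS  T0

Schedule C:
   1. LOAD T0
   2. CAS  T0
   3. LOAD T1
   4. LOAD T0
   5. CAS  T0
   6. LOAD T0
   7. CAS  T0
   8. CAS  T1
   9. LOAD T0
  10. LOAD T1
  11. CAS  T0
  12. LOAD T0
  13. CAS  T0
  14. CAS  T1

Tracing schedule A:
[1] T0.load  rd  (counter 1, T0.r 1)
[2] T1.load  rd  (counter 1, T1.r 1)
[3] T0.cas  hit  (counter 2, T0.r 1)
[4] T1.cas  miss  (counter 2, T1.r 1)
[5] T1.load  rd  (counter 2, T1.r 2)
[6] T0.load  rd  (counter 2, T0.r 2)
[7] T1.cas  hit  (counter 3, T1.r 2)
[8] T0.cas  miss  (counter 3, T0.r 2)
[9] T0.load  rd  (counter 3, T0.r 3)
[10] T0.cas  hit  (counter 4, T0.r 3)
[11] T0.load  rd  (counter 4, T0.r 4)
[12] T0.cas  hit  (counter 5, T0.r 4)
[13] T0.load  rd  (counter 5, T0.r 5)
[14] T0.cas  hit  (counter 6, T0.r 5)

A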